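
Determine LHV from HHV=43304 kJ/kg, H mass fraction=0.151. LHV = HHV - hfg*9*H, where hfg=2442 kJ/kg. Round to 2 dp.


LHV = HHV - hfg * 9 * H
Water correction = 2442 * 9 * 0.151 = 3318.678 kJ/kg
LHV = 43304 - 3318.678 = 39985.32 kJ/kg


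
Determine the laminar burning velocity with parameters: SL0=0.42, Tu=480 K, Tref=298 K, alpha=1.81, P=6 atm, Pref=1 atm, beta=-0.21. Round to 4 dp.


SL = SL0 * (Tu/Tref)^alpha * (P/Pref)^beta
T ratio = 480/298 = 1.61073826
(T ratio)^alpha = 1.61073826^1.81 = 2.369819
(P/Pref)^beta = 6^(-0.21) = 0.686417
SL = 0.42 * 2.369819 * 0.686417 = 0.6832 m/s


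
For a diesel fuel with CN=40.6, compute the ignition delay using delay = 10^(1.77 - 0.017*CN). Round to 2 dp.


delay = 10^(1.77 - 0.017*CN)
Exponent = 1.77 - 0.017*40.6 = 1.0798
delay = 10^1.0798 = 12.02 ms


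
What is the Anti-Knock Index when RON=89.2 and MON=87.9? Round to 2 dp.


AKI = (RON + MON) / 2
AKI = (89.2 + 87.9) / 2
AKI = 177.1 / 2 = 88.55


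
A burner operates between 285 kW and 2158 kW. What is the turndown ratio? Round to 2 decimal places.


TDR = Q_max / Q_min
TDR = 2158 / 285 = 7.57


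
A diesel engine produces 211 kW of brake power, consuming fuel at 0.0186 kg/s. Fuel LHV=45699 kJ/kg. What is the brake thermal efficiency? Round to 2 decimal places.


eta_BTE = (BP / (mf * LHV)) * 100
Denominator = 0.0186 * 45699 = 850.0014 kW
eta_BTE = (211 / 850.0014) * 100 = 24.82%


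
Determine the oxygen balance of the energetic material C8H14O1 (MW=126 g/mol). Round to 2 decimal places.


OB = -1600 * (2C + H/2 - O) / MW
Inner = 2*8 + 14/2 - 1 = 22.00
OB = -1600 * 22.00 / 126 = -279.37%


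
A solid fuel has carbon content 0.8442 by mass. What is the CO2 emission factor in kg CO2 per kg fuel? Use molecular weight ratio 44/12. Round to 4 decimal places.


EF = C_frac * (M_CO2 / M_C)
EF = 0.8442 * (44/12)
EF = 0.8442 * 3.666667 = 3.0954 kg_CO2/kg_fuel


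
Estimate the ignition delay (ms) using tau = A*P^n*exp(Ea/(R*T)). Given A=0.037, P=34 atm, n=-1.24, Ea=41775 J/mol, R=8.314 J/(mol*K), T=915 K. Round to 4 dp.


tau = A * P^n * exp(Ea/(R*T))
P^n = 34^(-1.24) = 0.01261729
Ea/(R*T) = 41775/(8.314*915) = 5.491429
exp(Ea/(R*T)) = 242.603552
tau = 0.037 * 0.01261729 * 242.603552 = 0.1133 ms


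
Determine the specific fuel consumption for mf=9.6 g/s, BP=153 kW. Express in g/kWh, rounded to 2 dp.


SFC = (mf / BP) * 3600
Rate = 9.6 / 153 = 0.062745 g/(s*kW)
SFC = 0.062745 * 3600 = 225.88 g/kWh


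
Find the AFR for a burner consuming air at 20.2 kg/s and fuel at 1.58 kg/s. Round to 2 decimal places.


AFR = m_air / m_fuel
AFR = 20.2 / 1.58 = 12.78


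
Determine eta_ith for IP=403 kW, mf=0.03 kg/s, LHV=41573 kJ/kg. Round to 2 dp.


eta_ith = (IP / (mf * LHV)) * 100
Denominator = 0.03 * 41573 = 1247.1900 kW
eta_ith = (403 / 1247.1900) * 100 = 32.31%


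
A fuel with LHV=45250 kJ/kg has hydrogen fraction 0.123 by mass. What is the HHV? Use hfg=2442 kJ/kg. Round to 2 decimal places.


HHV = LHV + hfg * 9 * H
Water addition = 2442 * 9 * 0.123 = 2703.294 kJ/kg
HHV = 45250 + 2703.294 = 47953.29 kJ/kg


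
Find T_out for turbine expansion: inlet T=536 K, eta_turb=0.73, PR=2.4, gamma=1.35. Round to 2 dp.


T_out = T_in * (1 - eta * (1 - PR^(-(gamma-1)/gamma)))
Exponent = -(1.35-1)/1.35 = -0.25925926
PR^exp = 2.4^(-0.25925926) = 0.79694200
Factor = 1 - 0.73*(1 - 0.79694200) = 0.85176766
T_out = 536 * 0.85176766 = 456.55 K


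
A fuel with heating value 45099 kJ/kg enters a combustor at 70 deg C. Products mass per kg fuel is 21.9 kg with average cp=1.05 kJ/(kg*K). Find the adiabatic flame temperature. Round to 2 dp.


T_ad = T_in + Hc / (m_p * cp)
Denominator = 21.9 * 1.05 = 22.9950
Temperature rise = 45099 / 22.9950 = 1961.25 K
T_ad = 70 + 1961.25 = 2031.25 deg C


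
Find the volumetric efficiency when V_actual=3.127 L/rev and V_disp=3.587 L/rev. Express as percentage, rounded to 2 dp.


eta_v = (V_actual / V_disp) * 100
Ratio = 3.127 / 3.587 = 0.8718
eta_v = 0.8718 * 100 = 87.18%


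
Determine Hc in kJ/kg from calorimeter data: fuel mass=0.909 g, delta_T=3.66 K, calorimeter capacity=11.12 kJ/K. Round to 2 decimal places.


Hc = C_cal * delta_T / m_fuel
Q_released = 11.12 * 3.66 = 40.6992 kJ
m_fuel = 0.909 g = 0.909/1000 kg = 0.000909 kg
Hc = 40.6992 / 0.000909 = 44773.60 kJ/kg


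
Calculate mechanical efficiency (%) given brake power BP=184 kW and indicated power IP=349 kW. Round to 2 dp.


eta_mech = (BP / IP) * 100
Ratio = 184 / 349 = 0.5272
eta_mech = 0.5272 * 100 = 52.72%


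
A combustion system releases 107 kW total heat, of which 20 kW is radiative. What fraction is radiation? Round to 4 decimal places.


f_rad = Q_rad / Q_total
f_rad = 20 / 107 = 0.1869


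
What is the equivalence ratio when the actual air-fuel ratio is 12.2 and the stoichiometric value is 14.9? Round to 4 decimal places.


phi = AFR_stoich / AFR_actual
phi = 14.9 / 12.2 = 1.2213


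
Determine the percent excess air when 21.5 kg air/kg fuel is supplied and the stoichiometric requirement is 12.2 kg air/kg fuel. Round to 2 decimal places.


Excess air = actual - stoichiometric = 21.5 - 12.2 = 9.30 kg/kg fuel
Excess air % = (excess / stoich) * 100 = (9.30 / 12.2) * 100 = 76.23%


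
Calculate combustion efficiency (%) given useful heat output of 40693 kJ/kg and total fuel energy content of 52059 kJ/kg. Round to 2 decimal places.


Efficiency = (Q_useful / Q_fuel) * 100
Efficiency = (40693 / 52059) * 100
Efficiency = 0.7817 * 100 = 78.17%


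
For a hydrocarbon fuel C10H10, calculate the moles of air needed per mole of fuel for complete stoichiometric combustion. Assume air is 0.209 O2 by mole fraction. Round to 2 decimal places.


Balanced combustion: C10H10 + 12.5 O2 -> 10 CO2 + 5 H2O
O2 needed = C + H/4 = 10 + 10/4 = 12.50 moles
Air moles = O2 / 0.209 = 12.50 / 0.209 = 59.81 moles air


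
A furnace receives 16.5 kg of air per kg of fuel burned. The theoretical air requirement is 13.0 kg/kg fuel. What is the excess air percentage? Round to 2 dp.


Excess air = actual - stoichiometric = 16.5 - 13.0 = 3.50 kg/kg fuel
Excess air % = (excess / stoich) * 100 = (3.50 / 13.0) * 100 = 26.92%


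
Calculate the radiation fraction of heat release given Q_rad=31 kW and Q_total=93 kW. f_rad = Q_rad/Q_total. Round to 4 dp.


f_rad = Q_rad / Q_total
f_rad = 31 / 93 = 0.3333


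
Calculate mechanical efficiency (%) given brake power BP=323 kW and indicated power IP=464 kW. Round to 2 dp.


eta_mech = (BP / IP) * 100
Ratio = 323 / 464 = 0.6961
eta_mech = 0.6961 * 100 = 69.61%


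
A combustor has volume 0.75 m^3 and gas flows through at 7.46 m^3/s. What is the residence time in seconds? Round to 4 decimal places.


tau = V / Q_flow
tau = 0.75 / 7.46 = 0.1005 s


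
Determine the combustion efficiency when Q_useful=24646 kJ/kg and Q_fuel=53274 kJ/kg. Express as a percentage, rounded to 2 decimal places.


Efficiency = (Q_useful / Q_fuel) * 100
Efficiency = (24646 / 53274) * 100
Efficiency = 0.4626 * 100 = 46.26%


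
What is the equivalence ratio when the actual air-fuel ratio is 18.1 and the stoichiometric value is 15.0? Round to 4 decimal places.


phi = AFR_stoich / AFR_actual
phi = 15.0 / 18.1 = 0.8287


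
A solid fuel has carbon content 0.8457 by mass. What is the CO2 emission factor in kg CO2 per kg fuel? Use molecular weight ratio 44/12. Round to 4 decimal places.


EF = C_frac * (M_CO2 / M_C)
EF = 0.8457 * (44/12)
EF = 0.8457 * 3.666667 = 3.1009 kg_CO2/kg_fuel


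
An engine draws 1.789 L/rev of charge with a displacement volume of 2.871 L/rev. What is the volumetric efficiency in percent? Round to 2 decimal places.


eta_v = (V_actual / V_disp) * 100
Ratio = 1.789 / 2.871 = 0.6231
eta_v = 0.6231 * 100 = 62.31%


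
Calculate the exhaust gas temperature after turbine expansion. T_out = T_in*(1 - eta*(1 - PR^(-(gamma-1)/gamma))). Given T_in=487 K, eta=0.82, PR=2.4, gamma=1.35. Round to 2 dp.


T_out = T_in * (1 - eta * (1 - PR^(-(gamma-1)/gamma)))
Exponent = -(1.35-1)/1.35 = -0.25925926
PR^exp = 2.4^(-0.25925926) = 0.79694200
Factor = 1 - 0.82*(1 - 0.79694200) = 0.83349244
T_out = 487 * 0.83349244 = 405.91 K


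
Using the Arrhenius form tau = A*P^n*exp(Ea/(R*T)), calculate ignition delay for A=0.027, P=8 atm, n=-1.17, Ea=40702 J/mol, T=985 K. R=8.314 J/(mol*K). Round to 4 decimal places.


tau = A * P^n * exp(Ea/(R*T))
P^n = 8^(-1.17) = 0.08777780
Ea/(R*T) = 40702/(8.314*985) = 4.970150
exp(Ea/(R*T)) = 144.048498
tau = 0.027 * 0.08777780 * 144.048498 = 0.3414 ms


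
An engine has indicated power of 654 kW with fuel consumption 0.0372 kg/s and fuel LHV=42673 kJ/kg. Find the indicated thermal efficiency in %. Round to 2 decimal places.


eta_ith = (IP / (mf * LHV)) * 100
Denominator = 0.0372 * 42673 = 1587.4356 kW
eta_ith = (654 / 1587.4356) * 100 = 41.20%


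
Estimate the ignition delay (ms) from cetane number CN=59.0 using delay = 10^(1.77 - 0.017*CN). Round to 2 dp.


delay = 10^(1.77 - 0.017*CN)
Exponent = 1.77 - 0.017*59.0 = 0.7670
delay = 10^0.7670 = 5.85 ms


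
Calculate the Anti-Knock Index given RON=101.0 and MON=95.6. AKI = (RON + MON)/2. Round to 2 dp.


AKI = (RON + MON) / 2
AKI = (101.0 + 95.6) / 2
AKI = 196.6 / 2 = 98.30


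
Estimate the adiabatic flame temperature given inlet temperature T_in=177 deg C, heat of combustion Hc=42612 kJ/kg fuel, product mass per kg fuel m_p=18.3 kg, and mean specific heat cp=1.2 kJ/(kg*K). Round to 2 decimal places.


T_ad = T_in + Hc / (m_p * cp)
Denominator = 18.3 * 1.2 = 21.9600
Temperature rise = 42612 / 21.9600 = 1940.44 K
T_ad = 177 + 1940.44 = 2117.44 deg C


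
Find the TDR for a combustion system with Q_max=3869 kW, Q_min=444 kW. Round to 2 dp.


TDR = Q_max / Q_min
TDR = 3869 / 444 = 8.71


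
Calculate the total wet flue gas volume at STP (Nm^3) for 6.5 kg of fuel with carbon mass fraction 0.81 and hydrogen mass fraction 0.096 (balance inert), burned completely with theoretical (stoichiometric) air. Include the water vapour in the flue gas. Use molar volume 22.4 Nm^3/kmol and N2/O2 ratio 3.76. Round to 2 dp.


Per kg fuel: CO2 = (C/12 kmol)*22.4 = (0.81/12)*22.4 = 1.51200 Nm^3
Per kg fuel: H2O = (H/2 kmol)*22.4 = (0.096/2)*22.4 = 1.07520 Nm^3
O2 needed per kg fuel = C/12 + H/4 = 0.81/12 + 0.096/4 = 0.09150000 kmol
Per kg fuel: N2 = O2*3.76*22.4 = 0.09150000*3.76*22.4 = 7.70650 Nm^3
Total per kg = 1.51200 + 1.07520 + 7.70650 = 10.29370 Nm^3
Total = 10.29370 * 6.5 = 66.91 Nm^3


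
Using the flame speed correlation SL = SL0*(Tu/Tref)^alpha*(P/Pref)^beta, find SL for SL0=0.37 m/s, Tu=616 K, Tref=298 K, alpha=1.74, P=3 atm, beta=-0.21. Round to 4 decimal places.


SL = SL0 * (Tu/Tref)^alpha * (P/Pref)^beta
T ratio = 616/298 = 2.06711409
(T ratio)^alpha = 2.06711409^1.74 = 3.537807
(P/Pref)^beta = 3^(-0.21) = 0.793971
SL = 0.37 * 3.537807 * 0.793971 = 1.0393 m/s


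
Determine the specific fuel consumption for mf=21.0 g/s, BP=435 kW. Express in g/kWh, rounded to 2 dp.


SFC = (mf / BP) * 3600
Rate = 21.0 / 435 = 0.048276 g/(s*kW)
SFC = 0.048276 * 3600 = 173.79 g/kWh


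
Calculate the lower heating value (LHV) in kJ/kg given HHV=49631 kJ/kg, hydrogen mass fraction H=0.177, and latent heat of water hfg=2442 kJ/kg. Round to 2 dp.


LHV = HHV - hfg * 9 * H
Water correction = 2442 * 9 * 0.177 = 3890.106 kJ/kg
LHV = 49631 - 3890.106 = 45740.89 kJ/kg


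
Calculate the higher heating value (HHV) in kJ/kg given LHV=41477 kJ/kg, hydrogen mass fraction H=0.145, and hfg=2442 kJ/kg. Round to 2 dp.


HHV = LHV + hfg * 9 * H
Water addition = 2442 * 9 * 0.145 = 3186.810 kJ/kg
HHV = 41477 + 3186.810 = 44663.81 kJ/kg


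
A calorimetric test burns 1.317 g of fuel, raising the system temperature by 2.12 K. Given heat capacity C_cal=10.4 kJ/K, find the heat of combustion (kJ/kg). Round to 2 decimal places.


Hc = C_cal * delta_T / m_fuel
Q_released = 10.4 * 2.12 = 22.0480 kJ
m_fuel = 1.317 g = 1.317/1000 kg = 0.001317 kg
Hc = 22.0480 / 0.001317 = 16741.08 kJ/kg


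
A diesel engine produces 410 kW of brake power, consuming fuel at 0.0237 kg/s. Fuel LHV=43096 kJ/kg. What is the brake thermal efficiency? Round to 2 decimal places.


eta_BTE = (BP / (mf * LHV)) * 100
Denominator = 0.0237 * 43096 = 1021.3752 kW
eta_BTE = (410 / 1021.3752) * 100 = 40.14%


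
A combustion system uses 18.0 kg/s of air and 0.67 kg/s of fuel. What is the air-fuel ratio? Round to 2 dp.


AFR = m_air / m_fuel
AFR = 18.0 / 0.67 = 26.87


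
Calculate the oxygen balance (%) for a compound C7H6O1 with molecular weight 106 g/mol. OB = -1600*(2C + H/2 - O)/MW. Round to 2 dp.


OB = -1600 * (2C + H/2 - O) / MW
Inner = 2*7 + 6/2 - 1 = 16.00
OB = -1600 * 16.00 / 106 = -241.51%


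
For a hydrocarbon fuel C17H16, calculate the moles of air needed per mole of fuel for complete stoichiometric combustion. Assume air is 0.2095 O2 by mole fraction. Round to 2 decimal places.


Balanced combustion: C17H16 + 21 O2 -> 17 CO2 + 8 H2O
O2 needed = C + H/4 = 17 + 16/4 = 21.00 moles
Air moles = O2 / 0.2095 = 21.00 / 0.2095 = 100.24 moles air


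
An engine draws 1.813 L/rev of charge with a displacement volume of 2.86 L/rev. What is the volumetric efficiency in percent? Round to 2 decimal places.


eta_v = (V_actual / V_disp) * 100
Ratio = 1.813 / 2.86 = 0.6339
eta_v = 0.6339 * 100 = 63.39%


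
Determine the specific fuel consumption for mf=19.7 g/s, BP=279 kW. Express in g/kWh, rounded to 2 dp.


SFC = (mf / BP) * 3600
Rate = 19.7 / 279 = 0.070609 g/(s*kW)
SFC = 0.070609 * 3600 = 254.19 g/kWh


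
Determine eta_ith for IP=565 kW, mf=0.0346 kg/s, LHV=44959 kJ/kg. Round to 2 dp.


eta_ith = (IP / (mf * LHV)) * 100
Denominator = 0.0346 * 44959 = 1555.5814 kW
eta_ith = (565 / 1555.5814) * 100 = 36.32%


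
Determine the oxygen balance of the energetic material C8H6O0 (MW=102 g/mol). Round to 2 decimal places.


OB = -1600 * (2C + H/2 - O) / MW
Inner = 2*8 + 6/2 - 0 = 19.00
OB = -1600 * 19.00 / 102 = -298.04%


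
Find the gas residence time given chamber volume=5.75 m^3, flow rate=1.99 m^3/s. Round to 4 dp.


tau = V / Q_flow
tau = 5.75 / 1.99 = 2.8894 s


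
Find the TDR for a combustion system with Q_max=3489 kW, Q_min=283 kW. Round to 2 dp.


TDR = Q_max / Q_min
TDR = 3489 / 283 = 12.33


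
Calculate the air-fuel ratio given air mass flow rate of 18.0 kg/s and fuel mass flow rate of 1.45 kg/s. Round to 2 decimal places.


AFR = m_air / m_fuel
AFR = 18.0 / 1.45 = 12.41


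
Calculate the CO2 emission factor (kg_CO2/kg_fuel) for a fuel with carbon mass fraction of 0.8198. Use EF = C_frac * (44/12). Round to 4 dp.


EF = C_frac * (M_CO2 / M_C)
EF = 0.8198 * (44/12)
EF = 0.8198 * 3.666667 = 3.0059 kg_CO2/kg_fuel


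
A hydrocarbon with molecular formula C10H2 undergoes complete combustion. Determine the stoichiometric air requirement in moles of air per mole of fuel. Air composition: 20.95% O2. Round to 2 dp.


Balanced combustion: C10H2 + 10.5 O2 -> 10 CO2 + 1 H2O
O2 needed = C + H/4 = 10 + 2/4 = 10.50 moles
Air moles = O2 / 0.2095 = 10.50 / 0.2095 = 50.12 moles air


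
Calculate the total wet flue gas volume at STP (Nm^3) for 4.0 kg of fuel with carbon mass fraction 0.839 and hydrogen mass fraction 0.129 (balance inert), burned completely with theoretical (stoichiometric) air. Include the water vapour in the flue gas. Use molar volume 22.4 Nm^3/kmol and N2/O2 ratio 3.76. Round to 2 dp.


Per kg fuel: CO2 = (C/12 kmol)*22.4 = (0.839/12)*22.4 = 1.56613 Nm^3
Per kg fuel: H2O = (H/2 kmol)*22.4 = (0.129/2)*22.4 = 1.44480 Nm^3
O2 needed per kg fuel = C/12 + H/4 = 0.839/12 + 0.129/4 = 0.10216667 kmol
Per kg fuel: N2 = O2*3.76*22.4 = 0.10216667*3.76*22.4 = 8.60489 Nm^3
Total per kg = 1.56613 + 1.44480 + 8.60489 = 11.61582 Nm^3
Total = 11.61582 * 4.0 = 46.46 Nm^3


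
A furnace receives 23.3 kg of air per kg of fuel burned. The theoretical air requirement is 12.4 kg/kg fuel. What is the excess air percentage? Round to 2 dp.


Excess air = actual - stoichiometric = 23.3 - 12.4 = 10.90 kg/kg fuel
Excess air % = (excess / stoich) * 100 = (10.90 / 12.4) * 100 = 87.90%


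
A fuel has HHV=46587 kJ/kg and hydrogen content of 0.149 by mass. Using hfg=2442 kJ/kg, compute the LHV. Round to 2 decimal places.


LHV = HHV - hfg * 9 * H
Water correction = 2442 * 9 * 0.149 = 3274.722 kJ/kg
LHV = 46587 - 3274.722 = 43312.28 kJ/kg


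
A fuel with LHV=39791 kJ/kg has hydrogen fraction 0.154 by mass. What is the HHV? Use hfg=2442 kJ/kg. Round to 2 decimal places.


HHV = LHV + hfg * 9 * H
Water addition = 2442 * 9 * 0.154 = 3384.612 kJ/kg
HHV = 39791 + 3384.612 = 43175.61 kJ/kg


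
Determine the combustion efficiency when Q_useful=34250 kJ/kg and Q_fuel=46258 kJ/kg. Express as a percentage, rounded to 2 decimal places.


Efficiency = (Q_useful / Q_fuel) * 100
Efficiency = (34250 / 46258) * 100
Efficiency = 0.7404 * 100 = 74.04%


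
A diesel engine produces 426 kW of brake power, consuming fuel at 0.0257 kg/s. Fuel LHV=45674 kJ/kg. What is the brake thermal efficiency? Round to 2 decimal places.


eta_BTE = (BP / (mf * LHV)) * 100
Denominator = 0.0257 * 45674 = 1173.8218 kW
eta_BTE = (426 / 1173.8218) * 100 = 36.29%


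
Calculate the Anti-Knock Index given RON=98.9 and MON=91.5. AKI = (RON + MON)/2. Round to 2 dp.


AKI = (RON + MON) / 2
AKI = (98.9 + 91.5) / 2
AKI = 190.4 / 2 = 95.20


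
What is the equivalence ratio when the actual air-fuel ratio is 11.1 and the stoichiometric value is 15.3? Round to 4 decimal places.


phi = AFR_stoich / AFR_actual
phi = 15.3 / 11.1 = 1.3784


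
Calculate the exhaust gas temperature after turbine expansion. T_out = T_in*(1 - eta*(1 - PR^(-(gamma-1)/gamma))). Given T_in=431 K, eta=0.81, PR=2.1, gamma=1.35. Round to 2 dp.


T_out = T_in * (1 - eta * (1 - PR^(-(gamma-1)/gamma)))
Exponent = -(1.35-1)/1.35 = -0.25925926
PR^exp = 2.1^(-0.25925926) = 0.82501466
Factor = 1 - 0.81*(1 - 0.82501466) = 0.85826187
T_out = 431 * 0.85826187 = 369.91 K


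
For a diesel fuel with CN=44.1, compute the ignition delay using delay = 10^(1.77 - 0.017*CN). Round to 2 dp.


delay = 10^(1.77 - 0.017*CN)
Exponent = 1.77 - 0.017*44.1 = 1.0203
delay = 10^1.0203 = 10.48 ms


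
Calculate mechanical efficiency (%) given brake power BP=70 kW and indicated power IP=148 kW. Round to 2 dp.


eta_mech = (BP / IP) * 100
Ratio = 70 / 148 = 0.4730
eta_mech = 0.4730 * 100 = 47.30%


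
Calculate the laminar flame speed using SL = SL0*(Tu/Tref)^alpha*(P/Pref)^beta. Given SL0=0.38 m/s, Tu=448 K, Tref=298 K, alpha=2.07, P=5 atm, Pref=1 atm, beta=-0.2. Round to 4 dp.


SL = SL0 * (Tu/Tref)^alpha * (P/Pref)^beta
T ratio = 448/298 = 1.50335570
(T ratio)^alpha = 1.50335570^2.07 = 2.325508
(P/Pref)^beta = 5^(-0.2) = 0.724780
SL = 0.38 * 2.325508 * 0.724780 = 0.6405 m/s


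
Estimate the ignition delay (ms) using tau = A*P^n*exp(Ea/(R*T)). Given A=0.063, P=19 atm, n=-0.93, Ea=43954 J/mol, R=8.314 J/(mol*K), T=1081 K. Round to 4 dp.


tau = A * P^n * exp(Ea/(R*T))
P^n = 19^(-0.93) = 0.06467838
Ea/(R*T) = 43954/(8.314*1081) = 4.890606
exp(Ea/(R*T)) = 133.034188
tau = 0.063 * 0.06467838 * 133.034188 = 0.5421 ms


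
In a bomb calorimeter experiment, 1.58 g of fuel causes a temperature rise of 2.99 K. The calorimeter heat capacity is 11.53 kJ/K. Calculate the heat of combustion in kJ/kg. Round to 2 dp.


Hc = C_cal * delta_T / m_fuel
Q_released = 11.53 * 2.99 = 34.4747 kJ
m_fuel = 1.58 g = 1.58/1000 kg = 0.001580 kg
Hc = 34.4747 / 0.001580 = 21819.43 kJ/kg


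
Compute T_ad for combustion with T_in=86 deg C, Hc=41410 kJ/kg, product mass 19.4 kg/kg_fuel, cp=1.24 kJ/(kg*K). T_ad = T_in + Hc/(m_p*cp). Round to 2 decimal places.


T_ad = T_in + Hc / (m_p * cp)
Denominator = 19.4 * 1.24 = 24.0560
Temperature rise = 41410 / 24.0560 = 1721.40 K
T_ad = 86 + 1721.40 = 1807.40 deg C


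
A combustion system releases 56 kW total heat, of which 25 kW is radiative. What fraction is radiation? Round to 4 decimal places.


f_rad = Q_rad / Q_total
f_rad = 25 / 56 = 0.4464


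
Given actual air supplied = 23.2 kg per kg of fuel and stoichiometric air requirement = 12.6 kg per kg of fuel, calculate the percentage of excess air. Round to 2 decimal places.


Excess air = actual - stoichiometric = 23.2 - 12.6 = 10.60 kg/kg fuel
Excess air % = (excess / stoich) * 100 = (10.60 / 12.6) * 100 = 84.13%


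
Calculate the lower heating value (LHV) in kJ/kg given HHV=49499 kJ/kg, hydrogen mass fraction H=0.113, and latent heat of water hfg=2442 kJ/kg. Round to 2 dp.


LHV = HHV - hfg * 9 * H
Water correction = 2442 * 9 * 0.113 = 2483.514 kJ/kg
LHV = 49499 - 2483.514 = 47015.49 kJ/kg


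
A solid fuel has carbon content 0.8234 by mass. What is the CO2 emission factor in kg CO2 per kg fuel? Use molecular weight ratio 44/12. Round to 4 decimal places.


EF = C_frac * (M_CO2 / M_C)
EF = 0.8234 * (44/12)
EF = 0.8234 * 3.666667 = 3.0191 kg_CO2/kg_fuel


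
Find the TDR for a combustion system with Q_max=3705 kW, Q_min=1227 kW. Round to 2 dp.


TDR = Q_max / Q_min
TDR = 3705 / 1227 = 3.02


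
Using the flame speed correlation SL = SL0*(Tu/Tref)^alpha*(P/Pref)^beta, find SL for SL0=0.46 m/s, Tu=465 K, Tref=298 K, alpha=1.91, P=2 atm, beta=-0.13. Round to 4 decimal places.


SL = SL0 * (Tu/Tref)^alpha * (P/Pref)^beta
T ratio = 465/298 = 1.56040268
(T ratio)^alpha = 1.56040268^1.91 = 2.339279
(P/Pref)^beta = 2^(-0.13) = 0.913831
SL = 0.46 * 2.339279 * 0.913831 = 0.9833 m/s


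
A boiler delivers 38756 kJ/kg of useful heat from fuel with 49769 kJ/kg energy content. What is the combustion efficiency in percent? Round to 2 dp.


Efficiency = (Q_useful / Q_fuel) * 100
Efficiency = (38756 / 49769) * 100
Efficiency = 0.7787 * 100 = 77.87%


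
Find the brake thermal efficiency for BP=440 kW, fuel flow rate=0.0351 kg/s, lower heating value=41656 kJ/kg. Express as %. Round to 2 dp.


eta_BTE = (BP / (mf * LHV)) * 100
Denominator = 0.0351 * 41656 = 1462.1256 kW
eta_BTE = (440 / 1462.1256) * 100 = 30.09%


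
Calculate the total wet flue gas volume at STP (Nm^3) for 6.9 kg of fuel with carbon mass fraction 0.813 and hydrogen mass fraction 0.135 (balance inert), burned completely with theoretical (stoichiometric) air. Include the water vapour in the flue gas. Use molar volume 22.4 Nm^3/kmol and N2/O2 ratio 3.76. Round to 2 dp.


Per kg fuel: CO2 = (C/12 kmol)*22.4 = (0.813/12)*22.4 = 1.51760 Nm^3
Per kg fuel: H2O = (H/2 kmol)*22.4 = (0.135/2)*22.4 = 1.51200 Nm^3
O2 needed per kg fuel = C/12 + H/4 = 0.813/12 + 0.135/4 = 0.10150000 kmol
Per kg fuel: N2 = O2*3.76*22.4 = 0.10150000*3.76*22.4 = 8.54874 Nm^3
Total per kg = 1.51760 + 1.51200 + 8.54874 = 11.57834 Nm^3
Total = 11.57834 * 6.9 = 79.89 Nm^3


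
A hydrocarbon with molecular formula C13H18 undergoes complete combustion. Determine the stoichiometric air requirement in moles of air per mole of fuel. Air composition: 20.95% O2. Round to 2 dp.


Balanced combustion: C13H18 + 17.5 O2 -> 13 CO2 + 9 H2O
O2 needed = C + H/4 = 13 + 18/4 = 17.50 moles
Air moles = O2 / 0.2095 = 17.50 / 0.2095 = 83.53 moles air


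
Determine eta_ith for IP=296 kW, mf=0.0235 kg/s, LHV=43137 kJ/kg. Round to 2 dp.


eta_ith = (IP / (mf * LHV)) * 100
Denominator = 0.0235 * 43137 = 1013.7195 kW
eta_ith = (296 / 1013.7195) * 100 = 29.20%


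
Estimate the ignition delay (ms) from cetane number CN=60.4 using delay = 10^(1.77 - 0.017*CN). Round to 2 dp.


delay = 10^(1.77 - 0.017*CN)
Exponent = 1.77 - 0.017*60.4 = 0.7432
delay = 10^0.7432 = 5.54 ms


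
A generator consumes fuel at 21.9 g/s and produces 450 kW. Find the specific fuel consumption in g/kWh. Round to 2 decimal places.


SFC = (mf / BP) * 3600
Rate = 21.9 / 450 = 0.048667 g/(s*kW)
SFC = 0.048667 * 3600 = 175.20 g/kWh


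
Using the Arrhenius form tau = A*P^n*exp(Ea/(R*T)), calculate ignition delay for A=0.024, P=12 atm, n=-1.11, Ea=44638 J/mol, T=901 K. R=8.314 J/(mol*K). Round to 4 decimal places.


tau = A * P^n * exp(Ea/(R*T))
P^n = 12^(-1.11) = 0.06340286
Ea/(R*T) = 44638/(8.314*901) = 5.958952
exp(Ea/(R*T)) = 387.204279
tau = 0.024 * 0.06340286 * 387.204279 = 0.5892 ms


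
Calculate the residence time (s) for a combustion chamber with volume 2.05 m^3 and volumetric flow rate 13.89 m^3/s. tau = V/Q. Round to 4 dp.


tau = V / Q_flow
tau = 2.05 / 13.89 = 0.1476 s


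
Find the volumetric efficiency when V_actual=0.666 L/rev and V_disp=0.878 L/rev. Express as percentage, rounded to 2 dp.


eta_v = (V_actual / V_disp) * 100
Ratio = 0.666 / 0.878 = 0.7585
eta_v = 0.7585 * 100 = 75.85%


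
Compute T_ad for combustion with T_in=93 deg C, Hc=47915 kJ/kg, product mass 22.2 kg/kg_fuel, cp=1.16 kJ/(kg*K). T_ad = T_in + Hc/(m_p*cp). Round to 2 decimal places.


T_ad = T_in + Hc / (m_p * cp)
Denominator = 22.2 * 1.16 = 25.7520
Temperature rise = 47915 / 25.7520 = 1860.63 K
T_ad = 93 + 1860.63 = 1953.63 deg C


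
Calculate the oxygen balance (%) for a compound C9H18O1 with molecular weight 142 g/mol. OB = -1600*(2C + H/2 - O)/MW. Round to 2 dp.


OB = -1600 * (2C + H/2 - O) / MW
Inner = 2*9 + 18/2 - 1 = 26.00
OB = -1600 * 26.00 / 142 = -292.96%


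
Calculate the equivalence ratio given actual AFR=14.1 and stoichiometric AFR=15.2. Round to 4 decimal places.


phi = AFR_stoich / AFR_actual
phi = 15.2 / 14.1 = 1.0780


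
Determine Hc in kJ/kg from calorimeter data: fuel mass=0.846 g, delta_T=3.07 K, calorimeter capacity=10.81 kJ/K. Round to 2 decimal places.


Hc = C_cal * delta_T / m_fuel
Q_released = 10.81 * 3.07 = 33.1867 kJ
m_fuel = 0.846 g = 0.846/1000 kg = 0.000846 kg
Hc = 33.1867 / 0.000846 = 39227.78 kJ/kg


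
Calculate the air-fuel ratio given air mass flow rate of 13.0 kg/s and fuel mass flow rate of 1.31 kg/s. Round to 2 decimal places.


AFR = m_air / m_fuel
AFR = 13.0 / 1.31 = 9.92


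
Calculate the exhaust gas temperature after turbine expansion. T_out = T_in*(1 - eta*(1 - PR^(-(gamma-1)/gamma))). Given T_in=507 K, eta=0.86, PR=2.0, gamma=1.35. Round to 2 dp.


T_out = T_in * (1 - eta * (1 - PR^(-(gamma-1)/gamma)))
Exponent = -(1.35-1)/1.35 = -0.25925926
PR^exp = 2.0^(-0.25925926) = 0.83551680
Factor = 1 - 0.86*(1 - 0.83551680) = 0.85854445
T_out = 507 * 0.85854445 = 435.28 K


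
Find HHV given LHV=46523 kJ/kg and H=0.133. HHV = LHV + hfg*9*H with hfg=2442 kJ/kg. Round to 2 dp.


HHV = LHV + hfg * 9 * H
Water addition = 2442 * 9 * 0.133 = 2923.074 kJ/kg
HHV = 46523 + 2923.074 = 49446.07 kJ/kg


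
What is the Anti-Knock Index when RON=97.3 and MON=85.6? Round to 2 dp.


AKI = (RON + MON) / 2
AKI = (97.3 + 85.6) / 2
AKI = 182.9 / 2 = 91.45


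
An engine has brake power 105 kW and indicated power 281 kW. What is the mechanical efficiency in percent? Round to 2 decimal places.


eta_mech = (BP / IP) * 100
Ratio = 105 / 281 = 0.3737
eta_mech = 0.3737 * 100 = 37.37%


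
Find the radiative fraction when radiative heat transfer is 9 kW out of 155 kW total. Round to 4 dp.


f_rad = Q_rad / Q_total
f_rad = 9 / 155 = 0.0581


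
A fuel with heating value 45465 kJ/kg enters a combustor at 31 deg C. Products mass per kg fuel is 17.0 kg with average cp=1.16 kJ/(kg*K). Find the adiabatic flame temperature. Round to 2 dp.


T_ad = T_in + Hc / (m_p * cp)
Denominator = 17.0 * 1.16 = 19.7200
Temperature rise = 45465 / 19.7200 = 2305.53 K
T_ad = 31 + 2305.53 = 2336.53 deg C


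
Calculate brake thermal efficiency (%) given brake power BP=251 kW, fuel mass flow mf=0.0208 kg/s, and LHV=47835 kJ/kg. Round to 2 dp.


eta_BTE = (BP / (mf * LHV)) * 100
Denominator = 0.0208 * 47835 = 994.9680 kW
eta_BTE = (251 / 994.9680) * 100 = 25.23%


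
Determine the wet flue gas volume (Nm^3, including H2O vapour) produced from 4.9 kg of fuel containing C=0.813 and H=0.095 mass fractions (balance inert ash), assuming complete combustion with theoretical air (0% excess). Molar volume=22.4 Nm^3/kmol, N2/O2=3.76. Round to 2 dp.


Per kg fuel: CO2 = (C/12 kmol)*22.4 = (0.813/12)*22.4 = 1.51760 Nm^3
Per kg fuel: H2O = (H/2 kmol)*22.4 = (0.095/2)*22.4 = 1.06400 Nm^3
O2 needed per kg fuel = C/12 + H/4 = 0.813/12 + 0.095/4 = 0.09150000 kmol
Per kg fuel: N2 = O2*3.76*22.4 = 0.09150000*3.76*22.4 = 7.70650 Nm^3
Total per kg = 1.51760 + 1.06400 + 7.70650 = 10.28810 Nm^3
Total = 10.28810 * 4.9 = 50.41 Nm^3


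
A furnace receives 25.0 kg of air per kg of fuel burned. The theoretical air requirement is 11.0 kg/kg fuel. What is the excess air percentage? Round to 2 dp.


Excess air = actual - stoichiometric = 25.0 - 11.0 = 14.00 kg/kg fuel
Excess air % = (excess / stoich) * 100 = (14.00 / 11.0) * 100 = 127.27%


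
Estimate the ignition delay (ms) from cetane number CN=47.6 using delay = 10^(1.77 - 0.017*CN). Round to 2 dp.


delay = 10^(1.77 - 0.017*CN)
Exponent = 1.77 - 0.017*47.6 = 0.9608
delay = 10^0.9608 = 9.14 ms


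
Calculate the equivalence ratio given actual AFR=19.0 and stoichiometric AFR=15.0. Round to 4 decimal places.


phi = AFR_stoich / AFR_actual
phi = 15.0 / 19.0 = 0.7895


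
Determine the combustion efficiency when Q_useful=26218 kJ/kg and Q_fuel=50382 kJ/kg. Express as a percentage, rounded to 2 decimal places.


Efficiency = (Q_useful / Q_fuel) * 100
Efficiency = (26218 / 50382) * 100
Efficiency = 0.5204 * 100 = 52.04%


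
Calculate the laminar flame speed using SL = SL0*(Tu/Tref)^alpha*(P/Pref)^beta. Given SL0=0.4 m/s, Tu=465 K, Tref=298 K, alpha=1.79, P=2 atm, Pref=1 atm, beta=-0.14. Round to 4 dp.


SL = SL0 * (Tu/Tref)^alpha * (P/Pref)^beta
T ratio = 465/298 = 1.56040268
(T ratio)^alpha = 1.56040268^1.79 = 2.217653
(P/Pref)^beta = 2^(-0.14) = 0.907519
SL = 0.4 * 2.217653 * 0.907519 = 0.8050 m/s


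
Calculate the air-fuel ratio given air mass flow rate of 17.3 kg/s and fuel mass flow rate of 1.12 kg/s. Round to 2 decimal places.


AFR = m_air / m_fuel
AFR = 17.3 / 1.12 = 15.45


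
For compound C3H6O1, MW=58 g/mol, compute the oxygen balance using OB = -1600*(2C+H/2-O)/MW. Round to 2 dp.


OB = -1600 * (2C + H/2 - O) / MW
Inner = 2*3 + 6/2 - 1 = 8.00
OB = -1600 * 8.00 / 58 = -220.69%


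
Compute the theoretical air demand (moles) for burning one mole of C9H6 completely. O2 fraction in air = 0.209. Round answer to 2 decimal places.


Balanced combustion: C9H6 + 10.5 O2 -> 9 CO2 + 3 H2O
O2 needed = C + H/4 = 9 + 6/4 = 10.50 moles
Air moles = O2 / 0.209 = 10.50 / 0.209 = 50.24 moles air


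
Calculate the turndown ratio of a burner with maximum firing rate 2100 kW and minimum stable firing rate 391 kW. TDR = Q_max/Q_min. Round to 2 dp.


TDR = Q_max / Q_min
TDR = 2100 / 391 = 5.37


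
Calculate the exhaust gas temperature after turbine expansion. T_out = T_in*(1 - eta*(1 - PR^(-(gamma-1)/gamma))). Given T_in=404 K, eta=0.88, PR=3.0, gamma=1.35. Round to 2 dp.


T_out = T_in * (1 - eta * (1 - PR^(-(gamma-1)/gamma)))
Exponent = -(1.35-1)/1.35 = -0.25925926
PR^exp = 3.0^(-0.25925926) = 0.75214556
Factor = 1 - 0.88*(1 - 0.75214556) = 0.78188809
T_out = 404 * 0.78188809 = 315.88 K


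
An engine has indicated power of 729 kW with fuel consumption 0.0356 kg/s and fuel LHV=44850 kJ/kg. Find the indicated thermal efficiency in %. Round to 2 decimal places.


eta_ith = (IP / (mf * LHV)) * 100
Denominator = 0.0356 * 44850 = 1596.6600 kW
eta_ith = (729 / 1596.6600) * 100 = 45.66%


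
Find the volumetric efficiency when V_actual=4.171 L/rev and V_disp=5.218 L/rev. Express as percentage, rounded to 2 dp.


eta_v = (V_actual / V_disp) * 100
Ratio = 4.171 / 5.218 = 0.7993
eta_v = 0.7993 * 100 = 79.93%


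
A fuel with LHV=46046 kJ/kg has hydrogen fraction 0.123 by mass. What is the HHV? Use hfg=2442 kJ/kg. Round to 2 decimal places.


HHV = LHV + hfg * 9 * H
Water addition = 2442 * 9 * 0.123 = 2703.294 kJ/kg
HHV = 46046 + 2703.294 = 48749.29 kJ/kg


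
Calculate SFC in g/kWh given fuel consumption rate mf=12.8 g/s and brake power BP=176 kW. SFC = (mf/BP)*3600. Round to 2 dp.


SFC = (mf / BP) * 3600
Rate = 12.8 / 176 = 0.072727 g/(s*kW)
SFC = 0.072727 * 3600 = 261.82 g/kWh


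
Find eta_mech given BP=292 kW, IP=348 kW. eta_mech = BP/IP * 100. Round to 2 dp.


eta_mech = (BP / IP) * 100
Ratio = 292 / 348 = 0.8391
eta_mech = 0.8391 * 100 = 83.91%


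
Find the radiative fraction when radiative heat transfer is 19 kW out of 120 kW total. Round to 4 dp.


f_rad = Q_rad / Q_total
f_rad = 19 / 120 = 0.1583


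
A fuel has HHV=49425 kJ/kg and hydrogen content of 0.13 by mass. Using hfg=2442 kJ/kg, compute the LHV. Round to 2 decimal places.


LHV = HHV - hfg * 9 * H
Water correction = 2442 * 9 * 0.13 = 2857.140 kJ/kg
LHV = 49425 - 2857.140 = 46567.86 kJ/kg


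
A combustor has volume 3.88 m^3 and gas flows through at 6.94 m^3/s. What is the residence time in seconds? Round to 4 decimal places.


tau = V / Q_flow
tau = 3.88 / 6.94 = 0.5591 s


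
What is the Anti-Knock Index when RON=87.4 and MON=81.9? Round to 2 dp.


AKI = (RON + MON) / 2
AKI = (87.4 + 81.9) / 2
AKI = 169.3 / 2 = 84.65


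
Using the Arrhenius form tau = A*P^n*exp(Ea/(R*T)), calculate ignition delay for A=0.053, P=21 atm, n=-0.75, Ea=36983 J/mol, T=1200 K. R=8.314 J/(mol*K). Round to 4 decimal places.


tau = A * P^n * exp(Ea/(R*T))
P^n = 21^(-0.75) = 0.10193786
Ea/(R*T) = 36983/(8.314*1200) = 3.706900
exp(Ea/(R*T)) = 40.727356
tau = 0.053 * 0.10193786 * 40.727356 = 0.2200 ms


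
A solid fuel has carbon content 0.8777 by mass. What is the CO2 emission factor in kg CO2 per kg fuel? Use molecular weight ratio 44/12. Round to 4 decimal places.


EF = C_frac * (M_CO2 / M_C)
EF = 0.8777 * (44/12)
EF = 0.8777 * 3.666667 = 3.2182 kg_CO2/kg_fuel


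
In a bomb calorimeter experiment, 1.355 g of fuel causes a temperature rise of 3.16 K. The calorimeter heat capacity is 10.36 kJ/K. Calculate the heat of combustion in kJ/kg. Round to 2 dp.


Hc = C_cal * delta_T / m_fuel
Q_released = 10.36 * 3.16 = 32.7376 kJ
m_fuel = 1.355 g = 1.355/1000 kg = 0.001355 kg
Hc = 32.7376 / 0.001355 = 24160.59 kJ/kg


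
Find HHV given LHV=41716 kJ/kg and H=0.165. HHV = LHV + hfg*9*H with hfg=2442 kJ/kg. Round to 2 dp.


HHV = LHV + hfg * 9 * H
Water addition = 2442 * 9 * 0.165 = 3626.370 kJ/kg
HHV = 41716 + 3626.370 = 45342.37 kJ/kg


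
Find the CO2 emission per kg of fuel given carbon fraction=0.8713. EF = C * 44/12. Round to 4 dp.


EF = C_frac * (M_CO2 / M_C)
EF = 0.8713 * (44/12)
EF = 0.8713 * 3.666667 = 3.1948 kg_CO2/kg_fuel


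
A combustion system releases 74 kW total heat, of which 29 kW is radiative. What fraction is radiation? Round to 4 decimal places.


f_rad = Q_rad / Q_total
f_rad = 29 / 74 = 0.3919


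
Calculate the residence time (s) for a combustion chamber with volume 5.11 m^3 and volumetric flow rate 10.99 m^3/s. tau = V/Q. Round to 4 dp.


tau = V / Q_flow
tau = 5.11 / 10.99 = 0.4650 s


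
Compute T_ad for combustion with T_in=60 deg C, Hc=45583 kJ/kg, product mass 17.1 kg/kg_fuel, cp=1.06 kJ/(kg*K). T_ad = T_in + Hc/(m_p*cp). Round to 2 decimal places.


T_ad = T_in + Hc / (m_p * cp)
Denominator = 17.1 * 1.06 = 18.1260
Temperature rise = 45583 / 18.1260 = 2514.79 K
T_ad = 60 + 2514.79 = 2574.79 deg C


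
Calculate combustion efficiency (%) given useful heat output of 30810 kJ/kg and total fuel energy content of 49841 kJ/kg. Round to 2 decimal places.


Efficiency = (Q_useful / Q_fuel) * 100
Efficiency = (30810 / 49841) * 100
Efficiency = 0.6182 * 100 = 61.82%


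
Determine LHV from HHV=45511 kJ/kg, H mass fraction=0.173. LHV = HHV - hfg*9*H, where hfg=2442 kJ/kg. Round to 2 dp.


LHV = HHV - hfg * 9 * H
Water correction = 2442 * 9 * 0.173 = 3802.194 kJ/kg
LHV = 45511 - 3802.194 = 41708.81 kJ/kg


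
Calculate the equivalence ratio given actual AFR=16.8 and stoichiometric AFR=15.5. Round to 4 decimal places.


phi = AFR_stoich / AFR_actual
phi = 15.5 / 16.8 = 0.9226


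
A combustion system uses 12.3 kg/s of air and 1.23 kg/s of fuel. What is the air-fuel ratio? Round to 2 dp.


AFR = m_air / m_fuel
AFR = 12.3 / 1.23 = 10.00


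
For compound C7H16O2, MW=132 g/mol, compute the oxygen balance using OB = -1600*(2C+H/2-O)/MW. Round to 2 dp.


OB = -1600 * (2C + H/2 - O) / MW
Inner = 2*7 + 16/2 - 2 = 20.00
OB = -1600 * 20.00 / 132 = -242.42%


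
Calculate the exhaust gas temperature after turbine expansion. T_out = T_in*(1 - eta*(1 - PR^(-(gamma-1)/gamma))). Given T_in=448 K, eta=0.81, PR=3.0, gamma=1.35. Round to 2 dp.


T_out = T_in * (1 - eta * (1 - PR^(-(gamma-1)/gamma)))
Exponent = -(1.35-1)/1.35 = -0.25925926
PR^exp = 3.0^(-0.25925926) = 0.75214556
Factor = 1 - 0.81*(1 - 0.75214556) = 0.79923790
T_out = 448 * 0.79923790 = 358.06 K


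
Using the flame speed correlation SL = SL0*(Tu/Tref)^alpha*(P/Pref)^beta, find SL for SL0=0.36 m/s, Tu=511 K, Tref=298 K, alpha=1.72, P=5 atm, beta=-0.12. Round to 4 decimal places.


SL = SL0 * (Tu/Tref)^alpha * (P/Pref)^beta
T ratio = 511/298 = 1.71476510
(T ratio)^alpha = 1.71476510^1.72 = 2.528320
(P/Pref)^beta = 5^(-0.12) = 0.824373
SL = 0.36 * 2.528320 * 0.824373 = 0.7503 m/s


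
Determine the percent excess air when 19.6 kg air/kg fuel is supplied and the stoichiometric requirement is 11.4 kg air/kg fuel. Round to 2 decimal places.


Excess air = actual - stoichiometric = 19.6 - 11.4 = 8.20 kg/kg fuel
Excess air % = (excess / stoich) * 100 = (8.20 / 11.4) * 100 = 71.93%


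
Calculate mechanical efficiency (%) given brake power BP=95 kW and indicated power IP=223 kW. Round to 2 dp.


eta_mech = (BP / IP) * 100
Ratio = 95 / 223 = 0.4260
eta_mech = 0.4260 * 100 = 42.60%


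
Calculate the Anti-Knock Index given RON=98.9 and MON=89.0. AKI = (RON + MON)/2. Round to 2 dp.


AKI = (RON + MON) / 2
AKI = (98.9 + 89.0) / 2
AKI = 187.9 / 2 = 93.95


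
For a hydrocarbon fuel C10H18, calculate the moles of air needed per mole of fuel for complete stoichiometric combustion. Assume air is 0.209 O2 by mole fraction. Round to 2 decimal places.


Balanced combustion: C10H18 + 14.5 O2 -> 10 CO2 + 9 H2O
O2 needed = C + H/4 = 10 + 18/4 = 14.50 moles
Air moles = O2 / 0.209 = 14.50 / 0.209 = 69.38 moles air


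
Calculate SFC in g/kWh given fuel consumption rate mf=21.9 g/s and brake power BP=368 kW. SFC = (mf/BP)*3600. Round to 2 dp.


SFC = (mf / BP) * 3600
Rate = 21.9 / 368 = 0.059511 g/(s*kW)
SFC = 0.059511 * 3600 = 214.24 g/kWh


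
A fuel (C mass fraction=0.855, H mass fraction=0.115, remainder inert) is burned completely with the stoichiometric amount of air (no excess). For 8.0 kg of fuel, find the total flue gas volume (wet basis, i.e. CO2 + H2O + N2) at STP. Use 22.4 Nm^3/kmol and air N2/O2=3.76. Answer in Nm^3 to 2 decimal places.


Per kg fuel: CO2 = (C/12 kmol)*22.4 = (0.855/12)*22.4 = 1.59600 Nm^3
Per kg fuel: H2O = (H/2 kmol)*22.4 = (0.115/2)*22.4 = 1.28800 Nm^3
O2 needed per kg fuel = C/12 + H/4 = 0.855/12 + 0.115/4 = 0.10000000 kmol
Per kg fuel: N2 = O2*3.76*22.4 = 0.10000000*3.76*22.4 = 8.42240 Nm^3
Total per kg = 1.59600 + 1.28800 + 8.42240 = 11.30640 Nm^3
Total = 11.30640 * 8.0 = 90.45 Nm^3


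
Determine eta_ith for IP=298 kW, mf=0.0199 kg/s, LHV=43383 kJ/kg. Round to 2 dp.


eta_ith = (IP / (mf * LHV)) * 100
Denominator = 0.0199 * 43383 = 863.3217 kW
eta_ith = (298 / 863.3217) * 100 = 34.52%


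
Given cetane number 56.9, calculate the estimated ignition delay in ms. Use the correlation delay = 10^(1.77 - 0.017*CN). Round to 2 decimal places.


delay = 10^(1.77 - 0.017*CN)
Exponent = 1.77 - 0.017*56.9 = 0.8027
delay = 10^0.8027 = 6.35 ms


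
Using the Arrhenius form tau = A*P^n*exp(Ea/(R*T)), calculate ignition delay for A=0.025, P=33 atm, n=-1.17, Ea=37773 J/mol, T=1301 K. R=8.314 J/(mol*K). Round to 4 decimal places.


tau = A * P^n * exp(Ea/(R*T))
P^n = 33^(-1.17) = 0.01672394
Ea/(R*T) = 37773/(8.314*1301) = 3.492160
exp(Ea/(R*T)) = 32.856849
tau = 0.025 * 0.01672394 * 32.856849 = 0.0137 ms


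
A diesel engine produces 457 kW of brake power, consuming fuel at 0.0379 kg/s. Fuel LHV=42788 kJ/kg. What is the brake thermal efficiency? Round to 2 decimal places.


eta_BTE = (BP / (mf * LHV)) * 100
Denominator = 0.0379 * 42788 = 1621.6652 kW
eta_BTE = (457 / 1621.6652) * 100 = 28.18%
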